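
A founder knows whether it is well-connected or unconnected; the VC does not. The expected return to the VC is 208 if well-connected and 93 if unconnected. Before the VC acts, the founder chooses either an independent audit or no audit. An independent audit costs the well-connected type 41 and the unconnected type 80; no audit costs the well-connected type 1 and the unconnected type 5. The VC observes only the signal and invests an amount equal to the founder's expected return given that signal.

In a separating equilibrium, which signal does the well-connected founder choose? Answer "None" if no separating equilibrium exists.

Try well-connected → audit, unconnected → no audit:
  If types separate, audit earns payment 208 and no audit earns 93.
  Well-connected: audit gives 208 − 41 = 167; no audit gives 93 − 1 = 92. No deviation. ✓
  Unconnected: no audit gives 93 − 5 = 88; audit gives 208 − 80 = 128. Would deviate. ✗
Try well-connected → no audit, unconnected → audit:
  If types separate, no audit earns payment 208 and audit earns 93.
  Well-connected: no audit gives 208 − 1 = 207; audit gives 93 − 41 = 52. No deviation. ✓
  Unconnected: audit gives 93 − 80 = 13; no audit gives 208 − 5 = 203. Would deviate. ✗
Neither assignment is incentive-compatible.

None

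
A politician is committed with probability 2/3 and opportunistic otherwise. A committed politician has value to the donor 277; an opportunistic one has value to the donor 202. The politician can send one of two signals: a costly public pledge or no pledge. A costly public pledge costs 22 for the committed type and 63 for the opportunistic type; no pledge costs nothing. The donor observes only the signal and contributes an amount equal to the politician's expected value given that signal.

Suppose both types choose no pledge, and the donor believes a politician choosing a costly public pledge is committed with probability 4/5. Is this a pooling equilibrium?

At the pooled signal (no pledge) the donor holds the prior 2/3 and pays 2/3·277 + 1/3·202 = 252. Off-path (pledge) belief 4/5 gives 4/5·277 + 1/5·202 = 262.
Committed: no pledge gives 252 − 0 = 252; pledge gives 262 − 22 = 240. Stays. ✓
Opportunistic: no pledge gives 252 − 0 = 252; pledge gives 262 − 63 = 199. Stays. ✓

Yes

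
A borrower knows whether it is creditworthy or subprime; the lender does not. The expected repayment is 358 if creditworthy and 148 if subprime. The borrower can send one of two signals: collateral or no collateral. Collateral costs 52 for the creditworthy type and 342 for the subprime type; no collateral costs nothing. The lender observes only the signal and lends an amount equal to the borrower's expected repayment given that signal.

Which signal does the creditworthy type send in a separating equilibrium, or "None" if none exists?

Try creditworthy → collateral, subprime → no collateral:
  Under separation the lender infers type exactly: collateral → creditworthy (pays 358), no collateral → subprime (pays 148).
  Creditworthy: collateral gives 358 − 52 = 306; no collateral gives 148 − 0 = 148. No deviation. ✓
  Subprime: no collateral gives 148 − 0 = 148; collateral gives 358 − 342 = 16. No deviation. ✓
Both hold — the creditworthy type sends collateral.

collateral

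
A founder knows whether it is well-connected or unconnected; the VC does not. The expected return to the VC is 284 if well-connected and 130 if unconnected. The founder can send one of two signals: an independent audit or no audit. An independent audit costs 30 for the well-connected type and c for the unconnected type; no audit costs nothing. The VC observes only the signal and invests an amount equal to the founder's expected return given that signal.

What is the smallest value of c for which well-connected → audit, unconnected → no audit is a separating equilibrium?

Under separation: audit → well-connected (pays 284); no audit → unconnected (pays 130).
Well-connected: 284 − 30 = 254 ≥ 130 − 0 = 130. Holds regardless of c. ✓
Unconnected: 130 − 0 ≥ 284 − c, so c ≥ 284 − 130 = 154.

154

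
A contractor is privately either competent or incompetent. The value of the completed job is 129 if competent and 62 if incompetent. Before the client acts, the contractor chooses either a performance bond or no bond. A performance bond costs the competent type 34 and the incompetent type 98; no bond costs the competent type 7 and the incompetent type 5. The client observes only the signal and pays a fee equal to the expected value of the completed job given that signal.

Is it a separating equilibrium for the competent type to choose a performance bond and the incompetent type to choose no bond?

Yes

Under separation the client infers type exactly: bond → competent (pays 129), no bond → incompetent (pays 62).
Competent: bond gives 129 − 34 = 95; no bond gives 62 − 7 = 55. No deviation. ✓
Incompetent: no bond gives 62 − 5 = 57; bond gives 129 − 98 = 31. No deviation. ✓
Both incentive constraints hold.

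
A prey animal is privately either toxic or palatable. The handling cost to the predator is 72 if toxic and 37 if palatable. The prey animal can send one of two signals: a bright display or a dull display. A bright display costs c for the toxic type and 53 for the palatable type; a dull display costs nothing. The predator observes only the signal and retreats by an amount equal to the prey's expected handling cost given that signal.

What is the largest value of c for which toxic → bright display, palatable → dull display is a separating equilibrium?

35

Under separation: bright display → toxic (pays 72); dull display → palatable (pays 37).
Palatable: 37 − 0 = 37 ≥ 72 − 53 = 19. Holds regardless of c. ✓
Toxic: 72 − c ≥ 37 − 0, so c ≤ 72 − 37 = 35.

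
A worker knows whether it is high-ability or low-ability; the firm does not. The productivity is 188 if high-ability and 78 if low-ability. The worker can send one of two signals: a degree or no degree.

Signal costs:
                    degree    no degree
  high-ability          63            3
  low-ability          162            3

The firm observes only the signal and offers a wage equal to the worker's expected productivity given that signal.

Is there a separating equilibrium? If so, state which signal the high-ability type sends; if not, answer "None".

degree

Try high-ability → degree, low-ability → no degree:
  If types separate, degree earns payment 188 and no degree earns 78.
  High-ability: degree gives 188 − 63 = 125; no degree gives 78 − 3 = 75. No deviation. ✓
  Low-ability: no degree gives 78 − 3 = 75; degree gives 188 − 162 = 26. No deviation. ✓
Both hold — the high-ability type sends degree.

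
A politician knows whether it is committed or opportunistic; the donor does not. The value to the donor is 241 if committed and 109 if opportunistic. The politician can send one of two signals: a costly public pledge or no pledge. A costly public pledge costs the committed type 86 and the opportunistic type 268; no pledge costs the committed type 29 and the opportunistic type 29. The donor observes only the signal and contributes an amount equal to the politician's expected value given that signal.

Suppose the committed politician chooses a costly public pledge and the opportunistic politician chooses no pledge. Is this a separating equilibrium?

If types separate, pledge earns payment 241 and no pledge earns 109.
Committed: pledge gives 241 − 86 = 155; no pledge gives 109 − 29 = 80. No deviation. ✓
Opportunistic: no pledge gives 109 − 29 = 80; pledge gives 241 − 268 = -27. No deviation. ✓
Neither type gains from mimicking the other.

Yes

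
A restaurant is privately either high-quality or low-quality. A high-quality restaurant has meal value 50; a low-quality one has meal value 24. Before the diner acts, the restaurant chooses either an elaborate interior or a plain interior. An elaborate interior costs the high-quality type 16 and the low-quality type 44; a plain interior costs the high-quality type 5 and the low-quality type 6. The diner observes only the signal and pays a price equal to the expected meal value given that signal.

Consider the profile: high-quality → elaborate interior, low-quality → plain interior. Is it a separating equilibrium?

Yes

If types separate, elaborate interior earns payment 50 and plain interior earns 24.
High-quality: elaborate interior gives 50 − 16 = 34; plain interior gives 24 − 5 = 19. No deviation. ✓
Low-quality: plain interior gives 24 − 6 = 18; elaborate interior gives 50 − 44 = 6. No deviation. ✓
Neither type gains from mimicking the other.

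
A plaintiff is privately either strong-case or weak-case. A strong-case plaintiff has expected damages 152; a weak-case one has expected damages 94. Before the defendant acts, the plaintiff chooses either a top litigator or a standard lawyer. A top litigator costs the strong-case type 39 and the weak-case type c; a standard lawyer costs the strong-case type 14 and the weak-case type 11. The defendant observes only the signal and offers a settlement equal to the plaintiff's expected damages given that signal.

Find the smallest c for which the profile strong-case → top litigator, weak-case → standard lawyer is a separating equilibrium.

Under separation: top litigator → strong-case (pays 152); standard lawyer → weak-case (pays 94).
Strong-case: 152 − 39 = 113 ≥ 94 − 14 = 80. Holds regardless of c. ✓
Weak-case: 94 − 11 ≥ 152 − c, so c ≥ 152 − 83 = 69.

69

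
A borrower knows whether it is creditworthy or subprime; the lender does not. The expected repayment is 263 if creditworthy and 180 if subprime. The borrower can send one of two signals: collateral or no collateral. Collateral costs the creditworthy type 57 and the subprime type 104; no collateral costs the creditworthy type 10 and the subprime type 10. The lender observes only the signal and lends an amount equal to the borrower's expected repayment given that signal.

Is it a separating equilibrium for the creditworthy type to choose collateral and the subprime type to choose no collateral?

Under separation the lender infers type exactly: collateral → creditworthy (pays 263), no collateral → subprime (pays 180).
Creditworthy: collateral gives 263 − 57 = 206; no collateral gives 180 − 10 = 170. No deviation. ✓
Subprime: no collateral gives 180 − 10 = 170; collateral gives 263 − 104 = 159. No deviation. ✓
Both incentive constraints hold.

Yes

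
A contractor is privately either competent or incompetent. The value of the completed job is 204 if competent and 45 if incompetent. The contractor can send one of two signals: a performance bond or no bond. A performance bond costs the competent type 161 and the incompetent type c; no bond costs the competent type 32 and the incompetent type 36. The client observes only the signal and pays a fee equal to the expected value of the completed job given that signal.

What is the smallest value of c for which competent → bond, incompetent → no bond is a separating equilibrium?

195

Under separation: bond → competent (pays 204); no bond → incompetent (pays 45).
Competent: 204 − 161 = 43 ≥ 45 − 32 = 13. Holds regardless of c. ✓
Incompetent: 45 − 36 ≥ 204 − c, so c ≥ 204 − 9 = 195.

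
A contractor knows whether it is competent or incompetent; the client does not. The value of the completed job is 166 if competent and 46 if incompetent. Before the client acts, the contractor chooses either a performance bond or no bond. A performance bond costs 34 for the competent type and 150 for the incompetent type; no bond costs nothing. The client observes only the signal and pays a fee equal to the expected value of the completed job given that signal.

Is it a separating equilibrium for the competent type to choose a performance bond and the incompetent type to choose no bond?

Yes

Under separation the client infers type exactly: bond → competent (pays 166), no bond → incompetent (pays 46).
Competent: bond gives 166 − 34 = 132; no bond gives 46 − 0 = 46. No deviation. ✓
Incompetent: no bond gives 46 − 0 = 46; bond gives 166 − 150 = 16. No deviation. ✓
Neither type gains from mimicking the other.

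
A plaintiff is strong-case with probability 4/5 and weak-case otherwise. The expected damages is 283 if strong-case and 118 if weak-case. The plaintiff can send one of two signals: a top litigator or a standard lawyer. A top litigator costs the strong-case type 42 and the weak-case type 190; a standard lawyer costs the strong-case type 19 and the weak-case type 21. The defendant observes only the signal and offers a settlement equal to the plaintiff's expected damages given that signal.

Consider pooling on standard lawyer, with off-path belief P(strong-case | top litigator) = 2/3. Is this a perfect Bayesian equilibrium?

Yes

At the pooled signal (standard lawyer) the defendant holds the prior 4/5 and pays 4/5·283 + 1/5·118 = 250. Off-path (top litigator) belief 2/3 gives 2/3·283 + 1/3·118 = 228.
Strong-case: standard lawyer gives 250 − 19 = 231; top litigator gives 228 − 42 = 186. Stays. ✓
Weak-case: standard lawyer gives 250 − 21 = 229; top litigator gives 228 − 190 = 38. Stays. ✓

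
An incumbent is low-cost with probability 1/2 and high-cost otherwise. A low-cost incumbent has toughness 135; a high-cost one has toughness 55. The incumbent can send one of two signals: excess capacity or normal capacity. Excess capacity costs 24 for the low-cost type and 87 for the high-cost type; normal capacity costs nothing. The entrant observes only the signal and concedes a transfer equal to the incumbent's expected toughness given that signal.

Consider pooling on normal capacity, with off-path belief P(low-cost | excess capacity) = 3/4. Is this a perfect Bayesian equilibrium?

Yes

At the pooled signal (normal capacity) the entrant holds the prior 1/2 and pays 1/2·135 + 1/2·55 = 95. Off-path (excess capacity) belief 3/4 gives 3/4·135 + 1/4·55 = 115.
Low-cost: normal capacity gives 95 − 0 = 95; excess capacity gives 115 − 24 = 91. Stays. ✓
High-cost: normal capacity gives 95 − 0 = 95; excess capacity gives 115 − 87 = 28. Stays. ✓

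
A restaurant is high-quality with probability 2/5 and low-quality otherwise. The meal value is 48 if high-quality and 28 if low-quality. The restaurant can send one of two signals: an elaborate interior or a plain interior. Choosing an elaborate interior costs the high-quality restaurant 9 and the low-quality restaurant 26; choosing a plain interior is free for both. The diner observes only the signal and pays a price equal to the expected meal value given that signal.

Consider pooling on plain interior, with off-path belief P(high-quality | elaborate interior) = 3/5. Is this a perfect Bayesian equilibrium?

Yes

On the equilibrium path (plain interior) the diner holds the prior 2/5 and pays 2/5·48 + 3/5·28 = 36. Off-path (elaborate interior) belief 3/5 gives 3/5·48 + 2/5·28 = 40.
High-quality: plain interior gives 36 − 0 = 36; elaborate interior gives 40 − 9 = 31. Stays. ✓
Low-quality: plain interior gives 36 − 0 = 36; elaborate interior gives 40 − 26 = 14. Stays. ✓
Beliefs are Bayes-consistent on-path and both types best-respond.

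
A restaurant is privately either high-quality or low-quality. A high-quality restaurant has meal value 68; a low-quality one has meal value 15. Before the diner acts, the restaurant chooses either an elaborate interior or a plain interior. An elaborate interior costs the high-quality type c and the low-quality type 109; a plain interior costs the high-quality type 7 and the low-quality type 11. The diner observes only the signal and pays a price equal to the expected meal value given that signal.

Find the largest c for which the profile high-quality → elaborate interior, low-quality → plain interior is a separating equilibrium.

60

Under separation: elaborate interior → high-quality (pays 68); plain interior → low-quality (pays 15).
Low-quality: 15 − 11 = 4 ≥ 68 − 109 = -41. Holds regardless of c. ✓
High-quality: 68 − c ≥ 15 − 7, so c ≤ 68 − 8 = 60.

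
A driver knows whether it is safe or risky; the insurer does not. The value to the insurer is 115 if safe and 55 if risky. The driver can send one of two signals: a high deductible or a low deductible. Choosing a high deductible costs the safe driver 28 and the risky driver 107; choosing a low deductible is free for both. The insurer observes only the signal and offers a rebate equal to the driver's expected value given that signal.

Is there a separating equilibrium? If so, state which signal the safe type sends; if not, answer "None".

high deductible

Try safe → high deductible, risky → low deductible:
  If types separate, high deductible earns payment 115 and low deductible earns 55.
  Safe: high deductible gives 115 − 28 = 87; low deductible gives 55 − 0 = 55. No deviation. ✓
  Risky: low deductible gives 55 − 0 = 55; high deductible gives 115 − 107 = 8. No deviation. ✓
Both hold — the safe type sends high deductible.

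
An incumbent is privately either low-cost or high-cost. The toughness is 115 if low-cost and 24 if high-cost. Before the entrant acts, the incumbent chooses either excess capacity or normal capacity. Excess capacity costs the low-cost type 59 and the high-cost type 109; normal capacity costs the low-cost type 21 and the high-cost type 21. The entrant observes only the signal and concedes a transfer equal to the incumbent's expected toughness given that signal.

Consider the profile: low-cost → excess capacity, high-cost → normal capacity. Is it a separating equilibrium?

No

If types separate, excess capacity earns payment 115 and normal capacity earns 24.
Low-cost: excess capacity gives 115 − 59 = 56; normal capacity gives 24 − 21 = 3. No deviation. ✓
High-cost: normal capacity gives 24 − 21 = 3; excess capacity gives 115 − 109 = 6. Would deviate. ✗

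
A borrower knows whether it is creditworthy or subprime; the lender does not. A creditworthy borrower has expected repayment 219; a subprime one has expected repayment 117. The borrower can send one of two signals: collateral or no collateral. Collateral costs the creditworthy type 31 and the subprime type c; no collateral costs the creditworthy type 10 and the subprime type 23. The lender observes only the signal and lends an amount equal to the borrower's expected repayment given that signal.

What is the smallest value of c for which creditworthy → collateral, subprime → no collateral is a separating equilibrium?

Under separation: collateral → creditworthy (pays 219); no collateral → subprime (pays 117).
Creditworthy: 219 − 31 = 188 ≥ 117 − 10 = 107. Holds regardless of c. ✓
Subprime: 117 − 23 ≥ 219 − c, so c ≥ 219 − 94 = 125.

125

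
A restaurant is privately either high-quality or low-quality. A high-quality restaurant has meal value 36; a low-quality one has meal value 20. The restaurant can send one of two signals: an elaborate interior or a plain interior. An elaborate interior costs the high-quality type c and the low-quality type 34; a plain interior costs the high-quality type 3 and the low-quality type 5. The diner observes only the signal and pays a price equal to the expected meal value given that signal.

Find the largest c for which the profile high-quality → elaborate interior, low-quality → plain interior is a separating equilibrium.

Under separation: elaborate interior → high-quality (pays 36); plain interior → low-quality (pays 20).
Low-quality: 20 − 5 = 15 ≥ 36 − 34 = 2. Holds regardless of c. ✓
High-quality: 36 − c ≥ 20 − 3, so c ≤ 36 − 17 = 19.

19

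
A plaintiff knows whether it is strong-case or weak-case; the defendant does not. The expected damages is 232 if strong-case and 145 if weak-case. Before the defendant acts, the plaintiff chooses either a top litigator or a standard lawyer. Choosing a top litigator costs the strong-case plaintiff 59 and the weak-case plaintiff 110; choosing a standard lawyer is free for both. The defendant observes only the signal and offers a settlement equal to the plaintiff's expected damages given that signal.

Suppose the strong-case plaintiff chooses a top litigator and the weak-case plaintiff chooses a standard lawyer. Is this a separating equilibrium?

If types separate, top litigator earns payment 232 and standard lawyer earns 145.
Strong-case: top litigator gives 232 − 59 = 173; standard lawyer gives 145 − 0 = 145. No deviation. ✓
Weak-case: standard lawyer gives 145 − 0 = 145; top litigator gives 232 − 110 = 122. No deviation. ✓
Both incentive constraints hold.

Yes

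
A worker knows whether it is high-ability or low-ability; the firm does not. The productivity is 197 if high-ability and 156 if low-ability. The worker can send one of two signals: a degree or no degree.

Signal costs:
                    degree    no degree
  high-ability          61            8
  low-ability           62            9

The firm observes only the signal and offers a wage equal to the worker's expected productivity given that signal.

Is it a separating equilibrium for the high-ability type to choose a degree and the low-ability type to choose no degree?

No

Under separation the firm infers type exactly: degree → high-ability (pays 197), no degree → low-ability (pays 156).
High-ability: degree gives 197 − 61 = 136; no degree gives 156 − 8 = 148. Would deviate. ✗
Low-ability: no degree gives 156 − 9 = 147; degree gives 197 − 62 = 135. No deviation. ✓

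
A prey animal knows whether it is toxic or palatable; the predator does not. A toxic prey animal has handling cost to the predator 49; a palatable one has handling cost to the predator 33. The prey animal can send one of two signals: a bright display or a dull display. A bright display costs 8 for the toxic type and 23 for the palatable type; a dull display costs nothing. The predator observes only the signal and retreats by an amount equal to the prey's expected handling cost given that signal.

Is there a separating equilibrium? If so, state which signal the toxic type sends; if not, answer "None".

Try toxic → bright display, palatable → dull display:
  Under separation the predator infers type exactly: bright display → toxic (pays 49), dull display → palatable (pays 33).
  Toxic: bright display gives 49 − 8 = 41; dull display gives 33 − 0 = 33. No deviation. ✓
  Palatable: dull display gives 33 − 0 = 33; bright display gives 49 − 23 = 26. No deviation. ✓
Both hold — the toxic type sends bright display.

bright display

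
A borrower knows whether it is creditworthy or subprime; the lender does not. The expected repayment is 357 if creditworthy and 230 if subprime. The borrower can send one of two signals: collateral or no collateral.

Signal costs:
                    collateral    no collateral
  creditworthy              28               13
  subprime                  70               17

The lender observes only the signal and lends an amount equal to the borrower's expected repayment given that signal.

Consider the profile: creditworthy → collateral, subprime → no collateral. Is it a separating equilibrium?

No

If types separate, collateral earns payment 357 and no collateral earns 230.
Creditworthy: collateral gives 357 − 28 = 329; no collateral gives 230 − 13 = 217. No deviation. ✓
Subprime: no collateral gives 230 − 17 = 213; collateral gives 357 − 70 = 287. Would deviate. ✗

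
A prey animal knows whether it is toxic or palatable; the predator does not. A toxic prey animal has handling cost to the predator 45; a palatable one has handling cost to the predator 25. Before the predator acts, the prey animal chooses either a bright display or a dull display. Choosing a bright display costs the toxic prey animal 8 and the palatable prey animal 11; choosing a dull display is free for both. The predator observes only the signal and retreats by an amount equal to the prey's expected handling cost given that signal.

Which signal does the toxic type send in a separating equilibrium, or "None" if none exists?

None

Try toxic → bright display, palatable → dull display:
  If types separate, bright display earns payment 45 and dull display earns 25.
  Toxic: bright display gives 45 − 8 = 37; dull display gives 25 − 0 = 25. No deviation. ✓
  Palatable: dull display gives 25 − 0 = 25; bright display gives 45 − 11 = 34. Would deviate. ✗
Try toxic → dull display, palatable → bright display:
  If types separate, dull display earns payment 45 and bright display earns 25.
  Toxic: dull display gives 45 − 0 = 45; bright display gives 25 − 8 = 17. No deviation. ✓
  Palatable: bright display gives 25 − 11 = 14; dull display gives 45 − 0 = 45. Would deviate. ✗
Neither assignment is incentive-compatible.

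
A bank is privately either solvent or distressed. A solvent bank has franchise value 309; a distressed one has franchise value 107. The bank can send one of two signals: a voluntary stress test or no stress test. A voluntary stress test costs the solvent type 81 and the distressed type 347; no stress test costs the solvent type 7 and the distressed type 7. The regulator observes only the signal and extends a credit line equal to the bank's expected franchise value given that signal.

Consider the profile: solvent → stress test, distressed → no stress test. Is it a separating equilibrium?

Yes

Under separation the regulator infers type exactly: stress test → solvent (pays 309), no stress test → distressed (pays 107).
Solvent: stress test gives 309 − 81 = 228; no stress test gives 107 − 7 = 100. No deviation. ✓
Distressed: no stress test gives 107 − 7 = 100; stress test gives 309 − 347 = -38. No deviation. ✓
Both incentive constraints hold.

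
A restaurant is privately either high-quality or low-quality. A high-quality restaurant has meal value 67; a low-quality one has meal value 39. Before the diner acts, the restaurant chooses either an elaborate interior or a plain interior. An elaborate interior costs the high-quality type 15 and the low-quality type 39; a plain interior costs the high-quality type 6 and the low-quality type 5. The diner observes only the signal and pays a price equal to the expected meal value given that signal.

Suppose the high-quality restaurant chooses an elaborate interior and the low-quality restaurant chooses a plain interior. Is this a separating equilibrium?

If types separate, elaborate interior earns payment 67 and plain interior earns 39.
High-quality: elaborate interior gives 67 − 15 = 52; plain interior gives 39 − 6 = 33. No deviation. ✓
Low-quality: plain interior gives 39 − 5 = 34; elaborate interior gives 67 − 39 = 28. No deviation. ✓
Both incentive constraints hold.

Yes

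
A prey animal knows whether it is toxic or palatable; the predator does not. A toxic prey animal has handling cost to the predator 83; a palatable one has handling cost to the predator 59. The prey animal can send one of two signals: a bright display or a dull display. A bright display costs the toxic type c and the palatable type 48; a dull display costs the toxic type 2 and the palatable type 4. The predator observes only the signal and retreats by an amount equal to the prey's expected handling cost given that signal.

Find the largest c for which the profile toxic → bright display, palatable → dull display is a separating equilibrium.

Under separation: bright display → toxic (pays 83); dull display → palatable (pays 59).
Palatable: 59 − 4 = 55 ≥ 83 − 48 = 35. Holds regardless of c. ✓
Toxic: 83 − c ≥ 59 − 2, so c ≤ 83 − 57 = 26.

26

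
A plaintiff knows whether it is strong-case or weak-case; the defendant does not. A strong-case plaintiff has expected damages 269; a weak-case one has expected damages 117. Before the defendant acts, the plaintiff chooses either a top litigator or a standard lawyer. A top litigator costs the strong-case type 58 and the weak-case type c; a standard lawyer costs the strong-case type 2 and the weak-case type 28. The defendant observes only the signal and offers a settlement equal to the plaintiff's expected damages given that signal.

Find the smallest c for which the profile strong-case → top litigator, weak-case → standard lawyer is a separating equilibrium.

180

Under separation: top litigator → strong-case (pays 269); standard lawyer → weak-case (pays 117).
Strong-case: 269 − 58 = 211 ≥ 117 − 2 = 115. Holds regardless of c. ✓
Weak-case: 117 − 28 ≥ 269 − c, so c ≥ 269 − 89 = 180.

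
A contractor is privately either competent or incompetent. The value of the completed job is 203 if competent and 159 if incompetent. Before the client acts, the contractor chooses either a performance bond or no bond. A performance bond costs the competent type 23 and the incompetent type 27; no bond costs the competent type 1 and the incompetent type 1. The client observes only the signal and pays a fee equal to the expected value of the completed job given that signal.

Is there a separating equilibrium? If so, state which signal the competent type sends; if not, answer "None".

None

Try competent → bond, incompetent → no bond:
  If types separate, bond earns payment 203 and no bond earns 159.
  Competent: bond gives 203 − 23 = 180; no bond gives 159 − 1 = 158. No deviation. ✓
  Incompetent: no bond gives 159 − 1 = 158; bond gives 203 − 27 = 176. Would deviate. ✗
Try competent → no bond, incompetent → bond:
  If types separate, no bond earns payment 203 and bond earns 159.
  Competent: no bond gives 203 − 1 = 202; bond gives 159 − 23 = 136. No deviation. ✓
  Incompetent: bond gives 159 − 27 = 132; no bond gives 203 − 1 = 202. Would deviate. ✗
Neither assignment is incentive-compatible.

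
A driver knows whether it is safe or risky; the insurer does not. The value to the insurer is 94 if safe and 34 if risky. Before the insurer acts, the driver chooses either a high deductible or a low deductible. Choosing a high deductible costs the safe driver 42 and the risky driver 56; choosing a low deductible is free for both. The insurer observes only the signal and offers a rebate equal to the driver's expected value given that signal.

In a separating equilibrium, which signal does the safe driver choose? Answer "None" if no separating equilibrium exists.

None

Try safe → high deductible, risky → low deductible:
  If types separate, high deductible earns payment 94 and low deductible earns 34.
  Safe: high deductible gives 94 − 42 = 52; low deductible gives 34 − 0 = 34. No deviation. ✓
  Risky: low deductible gives 34 − 0 = 34; high deductible gives 94 − 56 = 38. Would deviate. ✗
Try safe → low deductible, risky → high deductible:
  If types separate, low deductible earns payment 94 and high deductible earns 34.
  Safe: low deductible gives 94 − 0 = 94; high deductible gives 34 − 42 = -8. No deviation. ✓
  Risky: high deductible gives 34 − 56 = -22; low deductible gives 94 − 0 = 94. Would deviate. ✗
Neither assignment is incentive-compatible.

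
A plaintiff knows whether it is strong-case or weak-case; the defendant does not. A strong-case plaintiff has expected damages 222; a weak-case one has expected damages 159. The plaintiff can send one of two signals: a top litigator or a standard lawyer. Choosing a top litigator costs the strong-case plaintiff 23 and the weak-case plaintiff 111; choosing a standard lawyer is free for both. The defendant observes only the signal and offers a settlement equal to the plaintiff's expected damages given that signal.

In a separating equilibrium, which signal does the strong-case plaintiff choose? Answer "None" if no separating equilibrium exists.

Try strong-case → top litigator, weak-case → standard lawyer:
  If types separate, top litigator earns payment 222 and standard lawyer earns 159.
  Strong-case: top litigator gives 222 − 23 = 199; standard lawyer gives 159 − 0 = 159. No deviation. ✓
  Weak-case: standard lawyer gives 159 − 0 = 159; top litigator gives 222 − 111 = 111. No deviation. ✓
Both hold — the strong-case type sends top litigator.

top litigator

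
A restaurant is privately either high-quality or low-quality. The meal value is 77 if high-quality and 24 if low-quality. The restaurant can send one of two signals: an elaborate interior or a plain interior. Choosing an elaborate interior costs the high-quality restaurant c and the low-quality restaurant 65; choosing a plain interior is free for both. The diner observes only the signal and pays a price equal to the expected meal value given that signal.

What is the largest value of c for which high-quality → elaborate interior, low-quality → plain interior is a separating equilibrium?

53

Under separation: elaborate interior → high-quality (pays 77); plain interior → low-quality (pays 24).
Low-quality: 24 − 0 = 24 ≥ 77 − 65 = 12. Holds regardless of c. ✓
High-quality: 77 − c ≥ 24 − 0, so c ≤ 77 − 24 = 53.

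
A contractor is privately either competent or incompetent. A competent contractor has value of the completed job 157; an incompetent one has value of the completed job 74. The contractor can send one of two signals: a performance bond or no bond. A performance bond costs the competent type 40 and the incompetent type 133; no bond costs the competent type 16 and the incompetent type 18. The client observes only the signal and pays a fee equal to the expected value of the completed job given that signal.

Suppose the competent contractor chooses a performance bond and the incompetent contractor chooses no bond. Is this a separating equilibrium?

If types separate, bond earns payment 157 and no bond earns 74.
Competent: bond gives 157 − 40 = 117; no bond gives 74 − 16 = 58. No deviation. ✓
Incompetent: no bond gives 74 − 18 = 56; bond gives 157 − 133 = 24. No deviation. ✓
Neither type gains from mimicking the other.

Yes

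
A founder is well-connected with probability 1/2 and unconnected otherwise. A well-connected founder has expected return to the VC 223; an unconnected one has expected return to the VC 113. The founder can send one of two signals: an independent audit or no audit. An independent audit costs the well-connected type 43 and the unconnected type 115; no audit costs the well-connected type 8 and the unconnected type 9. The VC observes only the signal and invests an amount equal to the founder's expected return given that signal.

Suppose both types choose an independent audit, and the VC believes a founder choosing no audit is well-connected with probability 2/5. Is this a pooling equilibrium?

No

At the pooled signal (audit) the VC holds the prior 1/2 and pays 1/2·223 + 1/2·113 = 168. Off-path (no audit) belief 2/5 gives 2/5·223 + 3/5·113 = 157.
Well-connected: audit gives 168 − 43 = 125; no audit gives 157 − 8 = 149. Deviates. ✗
Unconnected: audit gives 168 − 115 = 53; no audit gives 157 − 9 = 148. Deviates. ✗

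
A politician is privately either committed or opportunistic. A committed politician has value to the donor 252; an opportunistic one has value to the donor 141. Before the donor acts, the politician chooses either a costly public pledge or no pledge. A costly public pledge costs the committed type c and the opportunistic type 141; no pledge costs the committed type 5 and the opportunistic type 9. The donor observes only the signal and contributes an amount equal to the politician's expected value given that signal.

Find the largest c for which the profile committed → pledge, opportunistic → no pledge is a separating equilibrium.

Under separation: pledge → committed (pays 252); no pledge → opportunistic (pays 141).
Opportunistic: 141 − 9 = 132 ≥ 252 − 141 = 111. Holds regardless of c. ✓
Committed: 252 − c ≥ 141 − 5, so c ≤ 252 − 136 = 116.

116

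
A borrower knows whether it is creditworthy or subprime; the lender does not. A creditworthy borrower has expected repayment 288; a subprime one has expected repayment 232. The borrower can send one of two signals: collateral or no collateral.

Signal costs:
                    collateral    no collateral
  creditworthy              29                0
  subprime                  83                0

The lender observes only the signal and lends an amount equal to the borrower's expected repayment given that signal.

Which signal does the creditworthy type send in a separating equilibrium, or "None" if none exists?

Try creditworthy → collateral, subprime → no collateral:
  If types separate, collateral earns payment 288 and no collateral earns 232.
  Creditworthy: collateral gives 288 − 29 = 259; no collateral gives 232 − 0 = 232. No deviation. ✓
  Subprime: no collateral gives 232 − 0 = 232; collateral gives 288 − 83 = 205. No deviation. ✓
Both hold — the creditworthy type sends collateral.

collateral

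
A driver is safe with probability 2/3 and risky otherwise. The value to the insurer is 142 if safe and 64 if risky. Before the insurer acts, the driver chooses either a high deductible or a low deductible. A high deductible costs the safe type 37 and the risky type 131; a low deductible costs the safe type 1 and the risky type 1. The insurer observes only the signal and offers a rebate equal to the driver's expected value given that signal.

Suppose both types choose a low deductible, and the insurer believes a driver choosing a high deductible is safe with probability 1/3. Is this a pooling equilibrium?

On the equilibrium path (low deductible) the insurer holds the prior 2/3 and pays 2/3·142 + 1/3·64 = 116. Off-path (high deductible) belief 1/3 gives 1/3·142 + 2/3·64 = 90.
Safe: low deductible gives 116 − 1 = 115; high deductible gives 90 − 37 = 53. Stays. ✓
Risky: low deductible gives 116 − 1 = 115; high deductible gives 90 − 131 = -41. Stays. ✓
Beliefs are Bayes-consistent on-path and both types best-respond.

Yes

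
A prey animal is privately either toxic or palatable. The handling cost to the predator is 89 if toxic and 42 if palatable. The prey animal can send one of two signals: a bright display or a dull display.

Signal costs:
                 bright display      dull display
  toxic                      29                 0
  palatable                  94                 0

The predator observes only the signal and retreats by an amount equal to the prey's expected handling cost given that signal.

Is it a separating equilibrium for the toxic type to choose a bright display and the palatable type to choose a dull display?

Under separation the predator infers type exactly: bright display → toxic (pays 89), dull display → palatable (pays 42).
Toxic: bright display gives 89 − 29 = 60; dull display gives 42 − 0 = 42. No deviation. ✓
Palatable: dull display gives 42 − 0 = 42; bright display gives 89 − 94 = -5. No deviation. ✓
Neither type gains from mimicking the other.

Yes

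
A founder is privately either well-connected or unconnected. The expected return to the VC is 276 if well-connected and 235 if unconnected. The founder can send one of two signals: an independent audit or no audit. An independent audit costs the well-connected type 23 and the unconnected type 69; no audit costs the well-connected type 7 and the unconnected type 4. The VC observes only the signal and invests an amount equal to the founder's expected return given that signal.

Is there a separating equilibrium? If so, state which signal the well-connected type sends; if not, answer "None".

audit

Try well-connected → audit, unconnected → no audit:
  If types separate, audit earns payment 276 and no audit earns 235.
  Well-connected: audit gives 276 − 23 = 253; no audit gives 235 − 7 = 228. No deviation. ✓
  Unconnected: no audit gives 235 − 4 = 231; audit gives 276 − 69 = 207. No deviation. ✓
Both hold — the well-connected type sends audit.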